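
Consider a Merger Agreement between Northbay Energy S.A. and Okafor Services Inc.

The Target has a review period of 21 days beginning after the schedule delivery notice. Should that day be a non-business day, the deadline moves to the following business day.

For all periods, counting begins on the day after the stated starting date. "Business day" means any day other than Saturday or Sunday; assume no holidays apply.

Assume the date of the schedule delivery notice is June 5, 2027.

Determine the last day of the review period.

June 28, 2027

Adding 21 calendar days to June 5, 2027 gives June 26, 2027, which is the last day of the review period. That falls on a Saturday, so it rolls to the next business day, Monday, June 28, 2027.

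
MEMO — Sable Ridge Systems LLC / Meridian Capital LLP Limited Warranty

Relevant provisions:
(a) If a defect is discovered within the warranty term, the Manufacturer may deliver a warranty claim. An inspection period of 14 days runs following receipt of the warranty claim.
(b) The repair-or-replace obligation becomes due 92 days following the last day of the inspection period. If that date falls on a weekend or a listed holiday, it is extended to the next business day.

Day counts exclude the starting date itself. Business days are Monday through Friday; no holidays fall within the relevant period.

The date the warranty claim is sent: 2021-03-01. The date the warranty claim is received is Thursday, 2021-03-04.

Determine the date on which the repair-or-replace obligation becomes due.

2021-06-18

Adding 14 calendar days to 2021-03-04 gives 2021-03-18, which is the last day of the inspection period.
Adding 92 calendar days to 2021-03-18 gives 2021-06-18, which is the date on which the repair-or-replace obligation becomes due. 2021-06-18 is a Friday, so no roll-forward applies.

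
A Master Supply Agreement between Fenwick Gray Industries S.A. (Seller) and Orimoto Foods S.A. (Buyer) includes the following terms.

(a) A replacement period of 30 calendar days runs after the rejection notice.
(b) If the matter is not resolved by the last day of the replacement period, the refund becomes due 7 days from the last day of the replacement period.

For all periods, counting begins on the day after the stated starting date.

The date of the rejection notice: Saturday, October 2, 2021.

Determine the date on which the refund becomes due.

Adding 30 calendar days to October 2, 2021 gives November 1, 2021, which is the last day of the replacement period.
Adding 7 calendar days to November 1, 2021 gives November 8, 2021, which is the date on which the refund becomes due.

November 8, 2021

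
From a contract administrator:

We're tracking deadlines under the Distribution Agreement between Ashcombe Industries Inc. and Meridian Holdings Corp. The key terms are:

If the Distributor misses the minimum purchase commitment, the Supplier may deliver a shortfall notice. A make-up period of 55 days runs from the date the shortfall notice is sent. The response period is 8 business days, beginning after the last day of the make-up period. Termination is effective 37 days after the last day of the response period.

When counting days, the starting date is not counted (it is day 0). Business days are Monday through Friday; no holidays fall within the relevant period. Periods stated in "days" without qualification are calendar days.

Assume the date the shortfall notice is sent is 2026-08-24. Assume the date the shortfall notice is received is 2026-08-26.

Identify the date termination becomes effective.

2026-12-04

Adding 55 calendar days to 2026-08-24 gives 2026-10-18, which is the last day of the make-up period.
From Sunday, 2026-10-18, 8 business days (Oct 19, Oct 20, Oct 21, Oct 22, Oct 23, Oct 26, Oct 27, Oct 28, skipping weekends) brings us to Wednesday, 2026-10-28, which is the last day of the response period.
Adding 37 calendar days to 2026-10-28 gives 2026-12-04, which is the date termination becomes effective.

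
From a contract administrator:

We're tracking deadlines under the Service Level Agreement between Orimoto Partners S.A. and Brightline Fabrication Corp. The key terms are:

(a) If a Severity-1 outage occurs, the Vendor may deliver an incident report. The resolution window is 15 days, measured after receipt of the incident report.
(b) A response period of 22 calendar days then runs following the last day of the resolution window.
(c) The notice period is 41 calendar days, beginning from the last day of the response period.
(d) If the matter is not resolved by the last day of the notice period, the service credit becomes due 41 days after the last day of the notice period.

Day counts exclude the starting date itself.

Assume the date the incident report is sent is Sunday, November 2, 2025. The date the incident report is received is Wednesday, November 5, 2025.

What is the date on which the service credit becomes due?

The last day of the resolution window: November 5, 2025 + 15 days = November 20, 2025.
The last day of the response period: November 20, 2025 + 22 days = December 12, 2025.
The last day of the notice period: December 12, 2025 + 41 days = January 22, 2026.
Adding 41 calendar days to January 22, 2026 gives March 4, 2026, which is the date on which the service credit becomes due.

March 4, 2026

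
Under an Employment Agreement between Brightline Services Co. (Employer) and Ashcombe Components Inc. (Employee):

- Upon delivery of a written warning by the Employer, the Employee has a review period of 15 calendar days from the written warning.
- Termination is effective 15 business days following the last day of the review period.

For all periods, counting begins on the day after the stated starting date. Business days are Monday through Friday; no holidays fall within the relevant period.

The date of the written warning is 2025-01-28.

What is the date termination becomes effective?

The last day of the review period: 15 calendar days after 2025-01-28 is 2025-02-12.
From Wednesday, 2025-02-12, 15 business days (Feb 13, Feb 14, Feb 17, Feb 18, …, Mar 3, Mar 4, Mar 5, skipping weekends) brings us to Wednesday, 2025-03-05, which is the date termination becomes effective.

2025-03-05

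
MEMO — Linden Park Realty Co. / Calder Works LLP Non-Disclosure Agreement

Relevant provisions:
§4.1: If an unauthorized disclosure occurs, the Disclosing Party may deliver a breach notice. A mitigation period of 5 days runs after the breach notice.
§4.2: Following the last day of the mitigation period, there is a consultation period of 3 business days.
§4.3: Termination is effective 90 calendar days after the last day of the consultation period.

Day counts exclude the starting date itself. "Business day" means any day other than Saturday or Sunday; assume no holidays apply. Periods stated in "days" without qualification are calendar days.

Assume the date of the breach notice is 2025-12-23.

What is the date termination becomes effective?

2026-03-31

The last day of the mitigation period: 2025-12-23 + 5 days = 2025-12-28.
The last day of the consultation period: counting 3 business days from Sunday, 2025-12-28 (Dec 29, Dec 30, Dec 31, skipping weekends) reaches Wednesday, 2025-12-31.
Adding 90 calendar days to 2025-12-31 gives 2026-03-31, which is the date termination becomes effective.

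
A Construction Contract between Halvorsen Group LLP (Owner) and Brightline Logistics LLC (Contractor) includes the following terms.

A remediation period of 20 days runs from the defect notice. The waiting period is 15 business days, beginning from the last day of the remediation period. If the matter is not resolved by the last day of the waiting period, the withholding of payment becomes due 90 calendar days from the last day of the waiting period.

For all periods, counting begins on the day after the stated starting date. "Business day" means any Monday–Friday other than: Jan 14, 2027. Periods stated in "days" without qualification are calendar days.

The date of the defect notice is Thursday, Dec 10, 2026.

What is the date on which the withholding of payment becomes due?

Apr 21, 2027

Adding 20 calendar days to Dec 10, 2026 gives Dec 30, 2026, which is the last day of the remediation period.
The last day of the waiting period: 15 business days after Wednesday, Dec 30, 2026, skipping weekends and the listed holiday on Jan 14 — Dec 31, Jan 1, Jan 4, Jan 5, …, Jan 19, Jan 20, Jan 21 — lands on Thursday, Jan 21, 2027.
Adding 90 calendar days to Jan 21, 2027 gives Apr 21, 2027, which is the date on which the withholding of payment becomes due.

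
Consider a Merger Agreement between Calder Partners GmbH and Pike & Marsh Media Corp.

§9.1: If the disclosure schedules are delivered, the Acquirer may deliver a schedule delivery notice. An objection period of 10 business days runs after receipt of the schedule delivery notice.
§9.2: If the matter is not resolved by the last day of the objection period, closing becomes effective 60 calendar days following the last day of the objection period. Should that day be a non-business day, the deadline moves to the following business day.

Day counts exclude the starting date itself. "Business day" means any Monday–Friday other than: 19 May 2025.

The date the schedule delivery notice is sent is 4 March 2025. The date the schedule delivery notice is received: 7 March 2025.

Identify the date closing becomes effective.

20 May 2025

The last day of the objection period: 10 business days after Friday, 7 March 2025, skipping weekends — Mar 10, Mar 11, Mar 12, Mar 13, Mar 14, Mar 17, Mar 18, Mar 19, Mar 20, Mar 21 — lands on Friday, 21 March 2025.
Adding 60 calendar days to 21 March 2025 gives 20 May 2025, which is the date closing becomes effective. 20 May 2025 is a Tuesday and is not a listed holiday, so no roll-forward applies.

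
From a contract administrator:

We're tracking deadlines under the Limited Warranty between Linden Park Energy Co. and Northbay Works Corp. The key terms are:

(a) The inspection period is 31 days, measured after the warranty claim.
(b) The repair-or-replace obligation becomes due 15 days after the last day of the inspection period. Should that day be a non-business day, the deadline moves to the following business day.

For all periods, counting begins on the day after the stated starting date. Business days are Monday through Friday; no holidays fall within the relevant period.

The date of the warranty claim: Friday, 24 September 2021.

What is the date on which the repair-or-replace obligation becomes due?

The last day of the inspection period: 31 calendar days after 24 September 2021 is 25 October 2021.
The date on which the repair-or-replace obligation becomes due: 25 October 2021 + 15 days = 9 November 2021. 9 November 2021 is a Tuesday, so no roll-forward applies.

9 November 2021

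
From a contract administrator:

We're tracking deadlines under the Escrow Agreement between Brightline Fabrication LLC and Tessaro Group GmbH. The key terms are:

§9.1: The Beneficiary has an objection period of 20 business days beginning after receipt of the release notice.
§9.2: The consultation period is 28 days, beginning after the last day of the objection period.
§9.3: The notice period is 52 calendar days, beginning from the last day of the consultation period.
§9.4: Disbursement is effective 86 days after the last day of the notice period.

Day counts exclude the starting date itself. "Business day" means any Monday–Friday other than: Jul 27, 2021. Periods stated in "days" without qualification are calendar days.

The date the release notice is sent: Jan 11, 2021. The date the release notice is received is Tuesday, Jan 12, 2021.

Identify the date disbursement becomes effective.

From Tuesday, Jan 12, 2021, 20 business days (Jan 13, Jan 14, Jan 15, Jan 18, …, Feb 5, Feb 8, Feb 9, skipping weekends) brings us to Tuesday, Feb 9, 2021, which is the last day of the objection period.
The last day of the consultation period: 28 calendar days after Feb 9, 2021 is Mar 9, 2021.
Adding 52 calendar days to Mar 9, 2021 gives Apr 30, 2021, which is the last day of the notice period.
The date disbursement becomes effective: 86 calendar days after Apr 30, 2021 is Jul 25, 2021.

Jul 25, 2021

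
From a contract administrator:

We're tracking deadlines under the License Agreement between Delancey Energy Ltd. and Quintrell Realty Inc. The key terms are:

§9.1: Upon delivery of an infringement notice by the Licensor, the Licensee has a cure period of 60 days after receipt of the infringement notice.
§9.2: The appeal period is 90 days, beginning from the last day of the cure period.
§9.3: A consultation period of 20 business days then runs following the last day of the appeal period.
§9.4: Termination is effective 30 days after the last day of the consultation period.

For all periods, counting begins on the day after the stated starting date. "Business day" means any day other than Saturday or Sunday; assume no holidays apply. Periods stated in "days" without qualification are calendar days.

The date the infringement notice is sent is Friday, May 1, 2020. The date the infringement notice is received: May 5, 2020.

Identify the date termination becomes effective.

Nov 29, 2020

The last day of the cure period: May 5, 2020 + 60 days = Jul 4, 2020.
The last day of the appeal period: 90 calendar days after Jul 4, 2020 is Oct 2, 2020.
The last day of the consultation period: counting 20 business days from Friday, Oct 2, 2020 (Oct 5, Oct 6, Oct 7, Oct 8, …, Oct 28, Oct 29, Oct 30, skipping weekends) reaches Friday, Oct 30, 2020.
The date termination becomes effective: 30 calendar days after Oct 30, 2020 is Nov 29, 2020.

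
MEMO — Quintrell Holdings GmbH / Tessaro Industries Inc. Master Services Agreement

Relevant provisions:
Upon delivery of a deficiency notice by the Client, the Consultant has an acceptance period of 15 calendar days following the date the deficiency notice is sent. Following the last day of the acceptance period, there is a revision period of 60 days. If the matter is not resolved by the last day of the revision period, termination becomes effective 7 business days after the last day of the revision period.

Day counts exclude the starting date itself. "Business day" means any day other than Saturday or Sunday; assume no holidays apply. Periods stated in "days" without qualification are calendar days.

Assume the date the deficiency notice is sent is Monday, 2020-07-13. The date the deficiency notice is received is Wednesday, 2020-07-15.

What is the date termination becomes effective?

2020-10-06

The last day of the acceptance period: 2020-07-13 + 15 days = 2020-07-28.
Adding 60 calendar days to 2020-07-28 gives 2020-09-26, which is the last day of the revision period.
From Saturday, 2020-09-26, 7 business days (Sep 28, Sep 29, Sep 30, Oct 1, Oct 2, Oct 5, Oct 6, skipping weekends) brings us to Tuesday, 2020-10-06, which is the date termination becomes effective.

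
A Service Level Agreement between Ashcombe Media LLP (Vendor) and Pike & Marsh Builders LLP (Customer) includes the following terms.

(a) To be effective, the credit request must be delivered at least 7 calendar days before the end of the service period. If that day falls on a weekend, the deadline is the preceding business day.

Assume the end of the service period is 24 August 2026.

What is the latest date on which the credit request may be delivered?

17 August 2026

24 August 2026 minus 7 days is 17 August 2026. That is a Monday, so no adjustment is needed.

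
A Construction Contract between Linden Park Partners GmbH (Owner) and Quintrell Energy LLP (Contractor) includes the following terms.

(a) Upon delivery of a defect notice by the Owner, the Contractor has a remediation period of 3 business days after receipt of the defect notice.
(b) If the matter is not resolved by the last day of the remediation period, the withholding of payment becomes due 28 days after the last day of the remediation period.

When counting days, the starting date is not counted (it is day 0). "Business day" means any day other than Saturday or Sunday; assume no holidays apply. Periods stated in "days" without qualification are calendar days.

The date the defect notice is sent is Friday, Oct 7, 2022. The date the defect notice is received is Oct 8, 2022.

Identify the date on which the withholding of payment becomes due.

Nov 9, 2022

The last day of the remediation period: 3 business days after Saturday, Oct 8, 2022, skipping weekends — Oct 10, Oct 11, Oct 12 — lands on Wednesday, Oct 12, 2022.
The date on which the withholding of payment becomes due: Oct 12, 2022 + 28 days = Nov 9, 2022.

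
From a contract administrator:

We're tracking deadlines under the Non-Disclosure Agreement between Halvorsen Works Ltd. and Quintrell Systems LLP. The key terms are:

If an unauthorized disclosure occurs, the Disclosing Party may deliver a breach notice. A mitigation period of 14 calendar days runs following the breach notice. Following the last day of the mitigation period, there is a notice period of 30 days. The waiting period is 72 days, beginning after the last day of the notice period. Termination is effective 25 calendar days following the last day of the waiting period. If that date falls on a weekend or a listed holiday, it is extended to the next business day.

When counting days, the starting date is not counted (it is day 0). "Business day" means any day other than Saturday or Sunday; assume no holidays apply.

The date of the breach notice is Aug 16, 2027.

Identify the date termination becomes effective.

Jan 4, 2028

The last day of the mitigation period: 14 calendar days after Aug 16, 2027 is Aug 30, 2027.
Adding 30 calendar days to Aug 30, 2027 gives Sep 29, 2027, which is the last day of the notice period.
The last day of the waiting period: 72 calendar days after Sep 29, 2027 is Dec 10, 2027.
The date termination becomes effective: 25 calendar days after Dec 10, 2027 is Jan 4, 2028. Jan 4, 2028 is a Tuesday, so no roll-forward applies.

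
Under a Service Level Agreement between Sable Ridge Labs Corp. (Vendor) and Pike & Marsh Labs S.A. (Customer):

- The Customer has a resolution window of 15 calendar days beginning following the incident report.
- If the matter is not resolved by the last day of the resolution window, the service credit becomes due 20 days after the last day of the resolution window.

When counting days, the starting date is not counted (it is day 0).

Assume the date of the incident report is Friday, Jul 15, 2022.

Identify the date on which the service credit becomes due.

Adding 15 calendar days to Jul 15, 2022 gives Jul 30, 2022, which is the last day of the resolution window.
The date on which the service credit becomes due: Jul 30, 2022 + 20 days = Aug 19, 2022.

Aug 19, 2022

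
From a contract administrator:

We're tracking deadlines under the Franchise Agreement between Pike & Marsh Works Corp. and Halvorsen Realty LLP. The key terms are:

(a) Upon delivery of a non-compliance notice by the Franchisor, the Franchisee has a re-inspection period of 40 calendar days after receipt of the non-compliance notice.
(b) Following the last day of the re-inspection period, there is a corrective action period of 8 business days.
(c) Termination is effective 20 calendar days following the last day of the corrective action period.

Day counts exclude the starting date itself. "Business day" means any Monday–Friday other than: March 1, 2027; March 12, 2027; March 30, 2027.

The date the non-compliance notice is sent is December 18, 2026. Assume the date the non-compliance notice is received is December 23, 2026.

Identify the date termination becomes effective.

March 3, 2027

Adding 40 calendar days to December 23, 2026 gives February 1, 2027, which is the last day of the re-inspection period.
From Monday, February 1, 2027, 8 business days (Feb 2, Feb 3, Feb 4, Feb 5, Feb 8, Feb 9, Feb 10, Feb 11, skipping weekends) brings us to Thursday, February 11, 2027, which is the last day of the corrective action period.
The date termination becomes effective: 20 calendar days after February 11, 2027 is March 3, 2027.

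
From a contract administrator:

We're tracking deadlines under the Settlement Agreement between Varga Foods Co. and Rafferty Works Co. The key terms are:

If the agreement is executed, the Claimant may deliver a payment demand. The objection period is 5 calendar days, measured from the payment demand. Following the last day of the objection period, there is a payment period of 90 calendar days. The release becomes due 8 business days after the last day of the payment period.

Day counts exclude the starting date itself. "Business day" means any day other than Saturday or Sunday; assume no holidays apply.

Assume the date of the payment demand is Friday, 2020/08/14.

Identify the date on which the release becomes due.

The last day of the objection period: 5 calendar days after 2020/08/14 is 2020/08/19.
The last day of the payment period: 90 calendar days after 2020/08/19 is 2020/11/17.
The date on which the release becomes due: counting 8 business days from Tuesday, 2020/11/17 (Nov 18, Nov 19, Nov 20, Nov 23, Nov 24, Nov 25, Nov 26, Nov 27, skipping weekends) reaches Friday, 2020/11/27.

2020/11/27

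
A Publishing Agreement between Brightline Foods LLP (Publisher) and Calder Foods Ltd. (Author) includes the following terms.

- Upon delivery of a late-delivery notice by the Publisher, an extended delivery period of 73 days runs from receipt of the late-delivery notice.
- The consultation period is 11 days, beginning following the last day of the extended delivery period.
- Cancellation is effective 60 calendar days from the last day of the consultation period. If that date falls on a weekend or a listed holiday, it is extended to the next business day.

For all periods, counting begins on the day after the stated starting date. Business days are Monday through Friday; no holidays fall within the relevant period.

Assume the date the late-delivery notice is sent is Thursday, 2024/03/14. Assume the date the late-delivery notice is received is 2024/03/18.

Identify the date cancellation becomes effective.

Adding 73 calendar days to 2024/03/18 gives 2024/05/30, which is the last day of the extended delivery period.
The last day of the consultation period: 2024/05/30 + 11 days = 2024/06/10.
Adding 60 calendar days to 2024/06/10 gives 2024/08/09, which is the date cancellation becomes effective. 2024/08/09 is a Friday, so no roll-forward applies.

2024/08/09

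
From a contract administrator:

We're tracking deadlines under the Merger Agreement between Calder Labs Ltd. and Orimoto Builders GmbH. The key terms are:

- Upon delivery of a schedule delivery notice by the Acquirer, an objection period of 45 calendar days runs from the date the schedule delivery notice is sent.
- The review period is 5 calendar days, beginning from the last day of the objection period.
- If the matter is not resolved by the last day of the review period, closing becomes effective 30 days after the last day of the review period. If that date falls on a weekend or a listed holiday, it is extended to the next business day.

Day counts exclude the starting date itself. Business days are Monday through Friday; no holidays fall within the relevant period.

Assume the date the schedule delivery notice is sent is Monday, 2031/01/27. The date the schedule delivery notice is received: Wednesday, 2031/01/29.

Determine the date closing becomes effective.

2031/04/17

The last day of the objection period: 2031/01/27 + 45 days = 2031/03/13.
The last day of the review period: 2031/03/13 + 5 days = 2031/03/18.
The date closing becomes effective: 2031/03/18 + 30 days = 2031/04/17. 2031/04/17 is a Thursday, so no roll-forward applies.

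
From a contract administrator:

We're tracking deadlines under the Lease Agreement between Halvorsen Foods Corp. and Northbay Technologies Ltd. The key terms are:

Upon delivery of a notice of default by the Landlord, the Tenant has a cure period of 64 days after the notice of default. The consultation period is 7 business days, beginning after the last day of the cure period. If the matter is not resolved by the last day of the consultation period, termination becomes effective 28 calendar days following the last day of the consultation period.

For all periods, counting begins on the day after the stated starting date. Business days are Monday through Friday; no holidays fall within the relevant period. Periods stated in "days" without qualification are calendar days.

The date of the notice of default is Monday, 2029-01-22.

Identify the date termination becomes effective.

2029-05-03

The last day of the cure period: 64 calendar days after 2029-01-22 is 2029-03-27.
From Tuesday, 2029-03-27, 7 business days (Mar 28, Mar 29, Mar 30, Apr 2, Apr 3, Apr 4, Apr 5, skipping weekends) brings us to Thursday, 2029-04-05, which is the last day of the consultation period.
The date termination becomes effective: 28 calendar days after 2029-04-05 is 2029-05-03.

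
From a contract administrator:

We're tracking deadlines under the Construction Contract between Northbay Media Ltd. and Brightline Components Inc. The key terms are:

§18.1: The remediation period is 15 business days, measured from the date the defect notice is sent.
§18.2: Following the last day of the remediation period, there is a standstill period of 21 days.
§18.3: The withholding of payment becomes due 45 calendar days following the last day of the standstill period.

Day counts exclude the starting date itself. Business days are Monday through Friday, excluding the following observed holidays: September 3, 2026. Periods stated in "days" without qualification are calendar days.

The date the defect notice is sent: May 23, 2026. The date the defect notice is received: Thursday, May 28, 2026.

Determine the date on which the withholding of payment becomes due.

From Saturday, May 23, 2026, 15 business days (May 25, May 26, May 27, May 28, …, Jun 10, Jun 11, Jun 12, skipping weekends) brings us to Friday, June 12, 2026, which is the last day of the remediation period.
The last day of the standstill period: June 12, 2026 + 21 days = July 3, 2026.
The date on which the withholding of payment becomes due: 45 calendar days after July 3, 2026 is August 17, 2026.

August 17, 2026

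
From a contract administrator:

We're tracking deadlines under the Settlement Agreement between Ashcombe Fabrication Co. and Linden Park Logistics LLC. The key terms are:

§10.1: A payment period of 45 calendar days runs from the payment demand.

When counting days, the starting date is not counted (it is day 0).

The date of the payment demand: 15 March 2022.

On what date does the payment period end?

The last day of the payment period: 45 calendar days after 15 March 2022 is 29 April 2022.

29 April 2022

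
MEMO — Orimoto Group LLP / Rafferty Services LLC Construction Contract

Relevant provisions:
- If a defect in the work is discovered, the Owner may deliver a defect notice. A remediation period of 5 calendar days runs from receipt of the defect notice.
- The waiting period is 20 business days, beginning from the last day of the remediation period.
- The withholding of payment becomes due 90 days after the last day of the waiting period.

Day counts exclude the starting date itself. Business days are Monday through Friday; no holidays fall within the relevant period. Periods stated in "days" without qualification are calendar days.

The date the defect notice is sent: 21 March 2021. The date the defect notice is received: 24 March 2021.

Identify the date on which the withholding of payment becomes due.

25 July 2021

The last day of the remediation period: 24 March 2021 + 5 days = 29 March 2021.
From Monday, 29 March 2021, 20 business days (Mar 30, Mar 31, Apr 1, Apr 2, …, Apr 22, Apr 23, Apr 26, skipping weekends) brings us to Monday, 26 April 2021, which is the last day of the waiting period.
The date on which the withholding of payment becomes due: 90 calendar days after 26 April 2021 is 25 July 2021.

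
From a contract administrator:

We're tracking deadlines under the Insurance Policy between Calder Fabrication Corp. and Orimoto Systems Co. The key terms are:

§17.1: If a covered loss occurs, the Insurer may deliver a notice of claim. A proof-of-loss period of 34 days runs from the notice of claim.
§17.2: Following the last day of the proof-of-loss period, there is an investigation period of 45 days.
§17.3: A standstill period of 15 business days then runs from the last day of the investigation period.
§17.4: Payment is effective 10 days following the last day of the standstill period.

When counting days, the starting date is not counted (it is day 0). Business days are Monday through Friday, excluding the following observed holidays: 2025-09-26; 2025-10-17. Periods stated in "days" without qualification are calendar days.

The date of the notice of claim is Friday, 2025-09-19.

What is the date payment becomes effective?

Adding 34 calendar days to 2025-09-19 gives 2025-10-23, which is the last day of the proof-of-loss period.
The last day of the investigation period: 2025-10-23 + 45 days = 2025-12-07.
The last day of the standstill period: 15 business days after Sunday, 2025-12-07, skipping weekends — Dec 8, Dec 9, Dec 10, Dec 11, …, Dec 24, Dec 25, Dec 26 — lands on Friday, 2025-12-26.
The date payment becomes effective: 10 calendar days after 2025-12-26 is 2026-01-05.

2026-01-05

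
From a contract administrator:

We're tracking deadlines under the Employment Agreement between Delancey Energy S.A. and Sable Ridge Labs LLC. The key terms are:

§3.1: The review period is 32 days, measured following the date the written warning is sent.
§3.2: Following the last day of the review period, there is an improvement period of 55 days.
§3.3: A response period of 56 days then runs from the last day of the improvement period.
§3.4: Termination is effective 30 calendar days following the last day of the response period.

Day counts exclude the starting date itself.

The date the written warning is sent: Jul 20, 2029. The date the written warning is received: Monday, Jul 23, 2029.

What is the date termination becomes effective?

Jan 9, 2030

The last day of the review period: Jul 20, 2029 + 32 days = Aug 21, 2029.
The last day of the improvement period: Aug 21, 2029 + 55 days = Oct 15, 2029.
Adding 56 calendar days to Oct 15, 2029 gives Dec 10, 2029, which is the last day of the response period.
The date termination becomes effective: 30 calendar days after Dec 10, 2029 is Jan 9, 2030.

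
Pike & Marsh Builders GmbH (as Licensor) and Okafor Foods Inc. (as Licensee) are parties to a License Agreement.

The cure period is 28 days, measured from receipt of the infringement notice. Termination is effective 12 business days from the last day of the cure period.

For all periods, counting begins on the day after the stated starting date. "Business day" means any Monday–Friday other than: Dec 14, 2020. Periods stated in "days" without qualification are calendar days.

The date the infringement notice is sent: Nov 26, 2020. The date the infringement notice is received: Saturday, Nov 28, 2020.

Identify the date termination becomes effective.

The last day of the cure period: 28 calendar days after Nov 28, 2020 is Dec 26, 2020.
The date termination becomes effective: counting 12 business days from Saturday, Dec 26, 2020 (Dec 28, Dec 29, Dec 30, Dec 31, …, Jan 8, Jan 11, Jan 12, skipping weekends) reaches Tuesday, Jan 12, 2021.

Jan 12, 2021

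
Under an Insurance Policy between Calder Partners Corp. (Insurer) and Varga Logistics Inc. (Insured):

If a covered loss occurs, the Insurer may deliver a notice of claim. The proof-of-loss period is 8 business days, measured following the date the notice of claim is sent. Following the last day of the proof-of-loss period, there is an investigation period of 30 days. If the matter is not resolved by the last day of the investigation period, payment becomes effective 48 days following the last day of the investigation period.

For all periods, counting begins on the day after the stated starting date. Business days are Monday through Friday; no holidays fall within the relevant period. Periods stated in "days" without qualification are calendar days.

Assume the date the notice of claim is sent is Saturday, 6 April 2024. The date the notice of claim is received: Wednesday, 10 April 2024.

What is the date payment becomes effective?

The last day of the proof-of-loss period: counting 8 business days from Saturday, 6 April 2024 (Apr 8, Apr 9, Apr 10, Apr 11, Apr 12, Apr 15, Apr 16, Apr 17, skipping weekends) reaches Wednesday, 17 April 2024.
The last day of the investigation period: 30 calendar days after 17 April 2024 is 17 May 2024.
The date payment becomes effective: 48 calendar days after 17 May 2024 is 4 July 2024.

4 July 2024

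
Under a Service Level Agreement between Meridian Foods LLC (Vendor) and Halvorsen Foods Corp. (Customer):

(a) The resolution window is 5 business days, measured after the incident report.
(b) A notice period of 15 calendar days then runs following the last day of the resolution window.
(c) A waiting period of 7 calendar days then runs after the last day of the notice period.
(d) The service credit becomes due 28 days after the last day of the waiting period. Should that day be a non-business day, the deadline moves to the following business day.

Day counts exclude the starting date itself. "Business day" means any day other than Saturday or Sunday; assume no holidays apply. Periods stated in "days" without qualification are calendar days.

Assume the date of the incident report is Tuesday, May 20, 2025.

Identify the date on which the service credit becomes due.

From Tuesday, May 20, 2025, 5 business days (May 21, May 22, May 23, May 26, May 27, skipping weekends) brings us to Tuesday, May 27, 2025, which is the last day of the resolution window.
The last day of the notice period: May 27, 2025 + 15 days = Jun 11, 2025.
The last day of the waiting period: Jun 11, 2025 + 7 days = Jun 18, 2025.
The date on which the service credit becomes due: Jun 18, 2025 + 28 days = Jul 16, 2025. Jul 16, 2025 is a Wednesday, so no roll-forward applies.

Jul 16, 2025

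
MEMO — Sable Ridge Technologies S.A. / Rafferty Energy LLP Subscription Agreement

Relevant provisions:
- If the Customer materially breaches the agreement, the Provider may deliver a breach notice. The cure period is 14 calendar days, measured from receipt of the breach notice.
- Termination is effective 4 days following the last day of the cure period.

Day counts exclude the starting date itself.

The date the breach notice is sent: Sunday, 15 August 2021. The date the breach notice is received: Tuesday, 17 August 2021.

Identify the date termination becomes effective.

4 September 2021

The last day of the cure period: 14 calendar days after 17 August 2021 is 31 August 2021.
The date termination becomes effective: 31 August 2021 + 4 days = 4 September 2021.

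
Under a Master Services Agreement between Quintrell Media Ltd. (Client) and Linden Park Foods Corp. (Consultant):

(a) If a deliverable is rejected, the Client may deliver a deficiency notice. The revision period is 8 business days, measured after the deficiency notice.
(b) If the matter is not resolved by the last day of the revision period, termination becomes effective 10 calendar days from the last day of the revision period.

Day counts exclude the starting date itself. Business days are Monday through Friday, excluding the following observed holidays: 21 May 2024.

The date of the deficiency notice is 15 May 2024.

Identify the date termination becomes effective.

The last day of the revision period: 8 business days after Wednesday, 15 May 2024, skipping weekends and the listed holiday on May 21 — May 16, May 17, May 20, May 22, May 23, May 24, May 27, May 28 — lands on Tuesday, 28 May 2024.
The date termination becomes effective: 28 May 2024 + 10 days = 7 June 2024.

7 June 2024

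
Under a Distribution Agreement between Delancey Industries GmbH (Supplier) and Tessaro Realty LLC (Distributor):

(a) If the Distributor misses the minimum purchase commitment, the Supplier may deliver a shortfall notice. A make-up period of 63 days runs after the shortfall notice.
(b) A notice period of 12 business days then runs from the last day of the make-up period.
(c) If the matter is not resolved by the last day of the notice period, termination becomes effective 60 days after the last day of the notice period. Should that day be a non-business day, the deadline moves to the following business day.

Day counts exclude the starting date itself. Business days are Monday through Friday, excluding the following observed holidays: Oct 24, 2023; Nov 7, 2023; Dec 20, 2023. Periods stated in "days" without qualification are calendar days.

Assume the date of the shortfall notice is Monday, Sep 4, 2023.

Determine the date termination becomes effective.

Jan 22, 2024

Adding 63 calendar days to Sep 4, 2023 gives Nov 6, 2023, which is the last day of the make-up period.
The last day of the notice period: 12 business days after Monday, Nov 6, 2023, skipping weekends and the listed holiday on Nov 7 — Nov 8, Nov 9, Nov 10, Nov 13, …, Nov 21, Nov 22, Nov 23 — lands on Thursday, Nov 23, 2023.
Adding 60 calendar days to Nov 23, 2023 gives Jan 22, 2024, which is the date termination becomes effective. Jan 22, 2024 is a Monday and is not a listed holiday, so no roll-forward applies.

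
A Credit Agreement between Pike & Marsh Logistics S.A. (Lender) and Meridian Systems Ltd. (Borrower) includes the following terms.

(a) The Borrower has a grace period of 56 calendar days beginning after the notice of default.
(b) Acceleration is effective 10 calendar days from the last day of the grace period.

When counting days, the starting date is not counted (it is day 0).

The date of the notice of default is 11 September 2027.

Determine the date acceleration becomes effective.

16 November 2027

The last day of the grace period: 56 calendar days after 11 September 2027 is 6 November 2027.
The date acceleration becomes effective: 10 calendar days after 6 November 2027 is 16 November 2027.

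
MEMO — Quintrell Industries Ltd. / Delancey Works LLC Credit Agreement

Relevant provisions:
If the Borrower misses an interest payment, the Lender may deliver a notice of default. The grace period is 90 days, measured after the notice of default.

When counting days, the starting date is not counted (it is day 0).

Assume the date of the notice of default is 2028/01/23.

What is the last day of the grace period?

2028/04/22

The last day of the grace period: 2028/01/23 + 90 days = 2028/04/22.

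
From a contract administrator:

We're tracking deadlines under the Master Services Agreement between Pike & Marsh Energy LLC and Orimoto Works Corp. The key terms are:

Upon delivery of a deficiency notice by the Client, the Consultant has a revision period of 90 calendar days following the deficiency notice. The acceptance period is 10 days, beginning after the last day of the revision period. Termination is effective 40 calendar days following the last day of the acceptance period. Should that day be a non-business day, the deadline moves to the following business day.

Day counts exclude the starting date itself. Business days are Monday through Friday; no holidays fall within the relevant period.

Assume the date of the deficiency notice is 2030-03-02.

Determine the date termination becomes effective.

The last day of the revision period: 90 calendar days after 2030-03-02 is 2030-05-31.
Adding 10 calendar days to 2030-05-31 gives 2030-06-10, which is the last day of the acceptance period.
Adding 40 calendar days to 2030-06-10 gives 2030-07-20, which is the date termination becomes effective. That falls on a Saturday, so it rolls to the next business day, Monday, 2030-07-22.

2030-07-22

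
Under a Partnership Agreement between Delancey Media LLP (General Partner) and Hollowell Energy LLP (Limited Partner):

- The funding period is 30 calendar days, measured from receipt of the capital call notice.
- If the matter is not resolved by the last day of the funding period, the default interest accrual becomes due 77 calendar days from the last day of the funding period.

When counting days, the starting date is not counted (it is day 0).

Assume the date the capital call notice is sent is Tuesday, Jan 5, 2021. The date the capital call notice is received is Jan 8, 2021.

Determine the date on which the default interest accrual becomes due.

Apr 25, 2021

The last day of the funding period: 30 calendar days after Jan 8, 2021 is Feb 7, 2021.
Adding 77 calendar days to Feb 7, 2021 gives Apr 25, 2021, which is the date on which the default interest accrual becomes due.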